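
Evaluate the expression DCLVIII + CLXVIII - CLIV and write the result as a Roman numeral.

DCLVIII = 658, CLXVIII = 168, CLIV = 154
658 + 168 = 826
826 - 154 = 672

DCLXXII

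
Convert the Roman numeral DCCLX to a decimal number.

DCCLX: D=500, C=100, C=100, L=50, X=10
500 + 100 + 100 + 50 + 10 = 760

760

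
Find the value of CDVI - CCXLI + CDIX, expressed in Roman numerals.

CDVI = 406, CCXLI = 241, CDIX = 409
406 - 241 = 165
165 + 409 = 574

DLXXIV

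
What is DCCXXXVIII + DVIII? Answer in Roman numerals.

DCCXXXVIII = 738
DVIII = 508
738 + 508 = 1246

MCCXLVI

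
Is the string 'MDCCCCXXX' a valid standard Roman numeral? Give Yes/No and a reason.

'MDCCCCXXX': More than 3 consecutive C's

No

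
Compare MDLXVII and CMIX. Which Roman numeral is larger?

MDLXVII = 1567
CMIX = 909
1567 is larger

MDLXVII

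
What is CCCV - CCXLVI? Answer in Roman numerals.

CCCV = 305
CCXLVI = 246
305 - 246 = 59

LIX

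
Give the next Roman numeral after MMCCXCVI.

MMCCXCVI = 2296, so the next integer is 2296 + 1 = 2297

MMCCXCVII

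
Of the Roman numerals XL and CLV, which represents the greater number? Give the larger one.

XL = 40
CLV = 155
155 is larger

CLV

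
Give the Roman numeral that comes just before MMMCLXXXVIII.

MMMCLXXXVIII = 3188; previous is 3187

MMMCLXXXVII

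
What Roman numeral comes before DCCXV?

DCCXV = 715; previous is 714

DCCXIV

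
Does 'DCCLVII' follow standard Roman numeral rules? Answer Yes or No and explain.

'DCCLVII': Check the rules: uses only the symbols I, V, X, L, C, D, M; no symbol is repeated more than three times in a row; V, L and D each appear at most once; no smaller symbol precedes a larger one (values never increase from left to right). Value: D (500) + C (100) + C (100) + L (50) + V (5) + I (1) + I (1) = 757. So it is a valid standard Roman numeral.

Yes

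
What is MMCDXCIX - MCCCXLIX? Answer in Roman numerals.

MMCDXCIX = 2499
MCCCXLIX = 1349
2499 - 1349 = 1150

MCL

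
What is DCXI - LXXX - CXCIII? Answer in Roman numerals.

DCXI = 611, LXXX = 80, CXCIII = 193
611 - 80 = 531
531 - 193 = 338

CCCXXXVIII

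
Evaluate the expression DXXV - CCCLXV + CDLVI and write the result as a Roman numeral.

DXXV = 525, CCCLXV = 365, CDLVI = 456
525 - 365 = 160
160 + 456 = 616

DCXVI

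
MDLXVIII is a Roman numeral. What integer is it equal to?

MDLXVIII: M=1000, D=500, L=50, X=10, V=5, I=1, I=1, I=1
1000 + 500 + 50 + 10 + 5 + 1 + 1 + 1 = 1568

1568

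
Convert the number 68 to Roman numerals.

Convert 68 to Roman numerals:
  68 contains 1×50 (L)
  18 contains 1×10 (X)
  8 contains 1×5 (V)
  3 contains 3×1 (III)

LXVIII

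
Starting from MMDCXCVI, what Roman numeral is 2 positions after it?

MMDCXCVI = 2696
2696 + 2 = 2698

MMDCXCVIII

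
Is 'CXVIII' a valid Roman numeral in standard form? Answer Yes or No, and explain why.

'CXVIII': Check the rules: uses only the symbols I, V, X, L, C, D, M; no symbol is repeated more than three times in a row; V, L and D each appear at most once; no smaller symbol precedes a larger one (values never increase from left to right). Value: C (100) + X (10) + V (5) + I (1) + I (1) + I (1) = 118. So it is a valid standard Roman numeral.

Yes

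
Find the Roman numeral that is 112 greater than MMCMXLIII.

MMCMXLIII = 2943
2943 + 112 = 3055

MMMLV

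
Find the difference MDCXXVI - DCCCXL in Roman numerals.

MDCXXVI = 1626
DCCCXL = 840
1626 - 840 = 786

DCCLXXXVI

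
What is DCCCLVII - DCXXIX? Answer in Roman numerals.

DCCCLVII = 857
DCXXIX = 629
857 - 629 = 228

CCXXVIII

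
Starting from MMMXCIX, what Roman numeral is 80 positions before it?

MMMXCIX = 3099
3099 - 80 = 3019

MMMXIX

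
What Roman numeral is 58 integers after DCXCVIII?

DCXCVIII = 698
698 + 58 = 756

DCCLVI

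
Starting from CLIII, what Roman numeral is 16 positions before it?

CLIII = 153
153 - 16 = 137

CXXXVII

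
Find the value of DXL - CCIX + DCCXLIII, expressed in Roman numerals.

DXL = 540, CCIX = 209, DCCXLIII = 743
540 - 209 = 331
331 + 743 = 1074

MLXXIV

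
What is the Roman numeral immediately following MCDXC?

MCDXC = 1490, so the next integer is 1490 + 1 = 1491

MCDXCI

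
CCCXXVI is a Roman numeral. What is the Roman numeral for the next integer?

CCCXXVI = 326; next is 327

CCCXXVII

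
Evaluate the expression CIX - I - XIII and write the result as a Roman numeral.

CIX = 109, I = 1, XIII = 13
109 - 1 = 108
108 - 13 = 95

XCV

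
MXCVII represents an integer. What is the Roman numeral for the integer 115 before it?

MXCVII = 1097
1097 - 115 = 982

CMLXXXII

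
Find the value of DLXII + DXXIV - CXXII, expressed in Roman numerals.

DLXII = 562, DXXIV = 524, CXXII = 122
562 + 524 = 1086
1086 - 122 = 964

CMLXIV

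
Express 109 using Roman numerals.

Convert 109 to Roman numerals:
  109 contains 1×100 (C)
  9 contains 1×9 (IX)

CIX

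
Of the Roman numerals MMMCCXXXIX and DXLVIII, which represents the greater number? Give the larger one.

MMMCCXXXIX = 3239
DXLVIII = 548
3239 is larger

MMMCCXXXIX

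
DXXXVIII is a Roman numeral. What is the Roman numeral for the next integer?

DXXXVIII = 538, so the next integer is 538 + 1 = 539

DXXXIX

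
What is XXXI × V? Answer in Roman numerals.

XXXI = 31
V = 5
31 × 5 = 155

CLV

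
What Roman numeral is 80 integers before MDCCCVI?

MDCCCVI = 1806
1806 - 80 = 1726

MDCCXXVI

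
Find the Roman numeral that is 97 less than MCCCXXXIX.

MCCCXXXIX = 1339
1339 - 97 = 1242

MCCXLII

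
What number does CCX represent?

CCX: C=100, C=100, X=10
100 + 100 + 10 = 210

210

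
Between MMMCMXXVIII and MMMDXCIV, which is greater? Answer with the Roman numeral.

MMMCMXXVIII = 3928
MMMDXCIV = 3594
3928 is larger

MMMCMXXVIII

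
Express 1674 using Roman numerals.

Convert 1674 to Roman numerals:
  1674 contains 1×1000 (M)
  674 contains 1×500 (D)
  174 contains 1×100 (C)
  74 contains 1×50 (L)
  24 contains 2×10 (XX)
  4 contains 1×4 (IV)

MDCLXXIV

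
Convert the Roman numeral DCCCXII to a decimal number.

DCCCXII: D=500, C=100, C=100, C=100, X=10, I=1, I=1
500 + 100 + 100 + 100 + 10 + 1 + 1 = 812

812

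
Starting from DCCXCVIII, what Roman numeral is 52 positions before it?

DCCXCVIII = 798
798 - 52 = 746

DCCXLVI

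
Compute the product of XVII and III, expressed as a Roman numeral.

XVII = 17
III = 3
17 × 3 = 51

LI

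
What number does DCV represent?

DCV: D=500, C=100, V=5
500 + 100 + 5 = 605

605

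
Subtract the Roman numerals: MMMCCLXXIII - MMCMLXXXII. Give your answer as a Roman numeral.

MMMCCLXXIII = 3273
MMCMLXXXII = 2982
3273 - 2982 = 291

CCXCI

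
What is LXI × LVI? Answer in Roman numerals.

LXI = 61
LVI = 56
61 × 56 = 3416

MMMCDXVI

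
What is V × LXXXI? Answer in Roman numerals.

V = 5
LXXXI = 81
5 × 81 = 405

CDV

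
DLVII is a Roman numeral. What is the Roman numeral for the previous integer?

DLVII = 557, so the previous integer is 557 - 1 = 556

DLVI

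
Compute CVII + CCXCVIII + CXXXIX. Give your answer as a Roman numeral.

CVII = 107, CCXCVIII = 298, CXXXIX = 139
107 + 298 = 405
405 + 139 = 544

DXLIV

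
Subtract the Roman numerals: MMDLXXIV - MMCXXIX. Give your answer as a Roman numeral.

MMDLXXIV = 2574
MMCXXIX = 2129
2574 - 2129 = 445

CDXLV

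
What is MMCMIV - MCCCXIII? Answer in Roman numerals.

MMCMIV = 2904
MCCCXIII = 1313
2904 - 1313 = 1591

MDXCI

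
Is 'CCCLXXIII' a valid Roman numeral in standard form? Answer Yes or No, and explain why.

'CCCLXXIII': Check the rules: uses only the symbols I, V, X, L, C, D, M; no symbol is repeated more than three times in a row; V, L and D each appear at most once; no smaller symbol precedes a larger one (values never increase from left to right). Value: C (100) + C (100) + C (100) + L (50) + X (10) + X (10) + I (1) + I (1) + I (1) = 373. So it is a valid standard Roman numeral.

Yes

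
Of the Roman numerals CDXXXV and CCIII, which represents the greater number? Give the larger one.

CDXXXV = 435
CCIII = 203
435 is larger

CDXXXV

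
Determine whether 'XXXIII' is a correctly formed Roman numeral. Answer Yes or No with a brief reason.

'XXXIII': Check the rules: uses only the symbols I, V, X, L, C, D, M; no symbol is repeated more than three times in a row; V, L and D each appear at most once; no smaller symbol precedes a larger one (values never increase from left to right). Value: X (10) + X (10) + X (10) + I (1) + I (1) + I (1) = 33. So it is a valid standard Roman numeral.

Yes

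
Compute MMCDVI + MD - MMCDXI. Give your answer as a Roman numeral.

MMCDVI = 2406, MD = 1500, MMCDXI = 2411
2406 + 1500 = 3906
3906 - 2411 = 1495

MCDXCV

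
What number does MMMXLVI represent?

MMMXLVI: M=1000, M=1000, M=1000, XL=40, V=5, I=1
1000 + 1000 + 1000 + 40 + 5 + 1 = 3046

3046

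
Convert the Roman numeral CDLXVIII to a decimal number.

CDLXVIII: CD=400, L=50, X=10, V=5, I=1, I=1, I=1
400 + 50 + 10 + 5 + 1 + 1 + 1 = 468

468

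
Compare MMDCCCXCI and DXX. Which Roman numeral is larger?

MMDCCCXCI = 2891
DXX = 520
2891 is larger

MMDCCCXCI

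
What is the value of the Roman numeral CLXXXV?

CLXXXV: C=100, L=50, X=10, X=10, X=10, V=5
100 + 50 + 10 + 10 + 10 + 5 = 185

185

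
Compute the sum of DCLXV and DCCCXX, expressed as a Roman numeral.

DCLXV = 665
DCCCXX = 820
665 + 820 = 1485

MCDLXXXV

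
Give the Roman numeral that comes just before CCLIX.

CCLIX = 259; previous is 258

CCLVIII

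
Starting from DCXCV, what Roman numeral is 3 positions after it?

DCXCV = 695
695 + 3 = 698

DCXCVIII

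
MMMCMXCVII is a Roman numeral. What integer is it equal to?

MMMCMXCVII: M=1000, M=1000, M=1000, CM=900, XC=90, V=5, I=1, I=1
1000 + 1000 + 1000 + 900 + 90 + 5 + 1 + 1 = 3997

3997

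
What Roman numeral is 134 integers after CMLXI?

CMLXI = 961
961 + 134 = 1095

MXCV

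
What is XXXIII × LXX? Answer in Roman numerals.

XXXIII = 33
LXX = 70
33 × 70 = 2310

MMCCCX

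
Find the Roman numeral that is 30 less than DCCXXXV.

DCCXXXV = 735
735 - 30 = 705

DCCV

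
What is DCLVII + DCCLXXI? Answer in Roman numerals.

DCLVII = 657
DCCLXXI = 771
657 + 771 = 1428

MCDXXVIII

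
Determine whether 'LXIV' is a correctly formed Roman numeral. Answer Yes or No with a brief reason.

'LXIV': Check the rules: uses only the symbols I, V, X, L, C, D, M; no symbol is repeated more than three times in a row; V, L and D each appear at most once; the only place a smaller symbol precedes a larger one is the allowed subtractive pair IV, the symbol right after such a pair (if any) is smaller than the pair's first symbol, and otherwise the values never increase from left to right. Value: L (50) + X (10) + IV (4) = 64. So it is a valid standard Roman numeral.

Yes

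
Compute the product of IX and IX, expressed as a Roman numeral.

IX = 9
IX = 9
9 × 9 = 81

LXXXI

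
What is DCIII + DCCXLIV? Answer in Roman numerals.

DCIII = 603
DCCXLIV = 744
603 + 744 = 1347

MCCCXLVII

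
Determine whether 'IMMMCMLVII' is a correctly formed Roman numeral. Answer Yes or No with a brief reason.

'IMMMCMLVII': Invalid subtractive combination: IM

No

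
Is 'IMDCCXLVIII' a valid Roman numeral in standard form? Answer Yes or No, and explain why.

'IMDCCXLVIII': Invalid subtractive combination: IM

No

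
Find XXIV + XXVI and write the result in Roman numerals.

XXIV = 24
XXVI = 26
24 + 26 = 50

L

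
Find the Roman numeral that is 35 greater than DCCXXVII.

DCCXXVII = 727
727 + 35 = 762

DCCLXII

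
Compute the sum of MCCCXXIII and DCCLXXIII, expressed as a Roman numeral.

MCCCXXIII = 1323
DCCLXXIII = 773
1323 + 773 = 2096

MMXCVI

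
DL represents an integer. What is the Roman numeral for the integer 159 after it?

DL = 550
550 + 159 = 709

DCCIX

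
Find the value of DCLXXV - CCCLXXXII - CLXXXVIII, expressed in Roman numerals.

DCLXXV = 675, CCCLXXXII = 382, CLXXXVIII = 188
675 - 382 = 293
293 - 188 = 105

CV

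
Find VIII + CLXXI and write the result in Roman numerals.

VIII = 8
CLXXI = 171
8 + 171 = 179

CLXXIX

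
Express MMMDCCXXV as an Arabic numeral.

MMMDCCXXV: M=1000, M=1000, M=1000, D=500, C=100, C=100, X=10, X=10, V=5
1000 + 1000 + 1000 + 500 + 100 + 100 + 10 + 10 + 5 = 3725

3725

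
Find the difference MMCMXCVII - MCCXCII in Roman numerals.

MMCMXCVII = 2997
MCCXCII = 1292
2997 - 1292 = 1705

MDCCV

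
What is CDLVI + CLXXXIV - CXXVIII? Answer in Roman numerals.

CDLVI = 456, CLXXXIV = 184, CXXVIII = 128
456 + 184 = 640
640 - 128 = 512

DXII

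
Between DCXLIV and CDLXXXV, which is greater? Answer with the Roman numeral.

DCXLIV = 644
CDLXXXV = 485
644 is larger

DCXLIV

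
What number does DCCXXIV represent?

DCCXXIV: D=500, C=100, C=100, X=10, X=10, IV=4
500 + 100 + 100 + 10 + 10 + 4 = 724

724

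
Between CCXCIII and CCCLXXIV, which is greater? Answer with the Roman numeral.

CCXCIII = 293
CCCLXXIV = 374
374 is larger

CCCLXXIV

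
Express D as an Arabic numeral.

D: D=500

500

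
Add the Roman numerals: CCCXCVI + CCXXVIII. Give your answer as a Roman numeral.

CCCXCVI = 396
CCXXVIII = 228
396 + 228 = 624

DCXXIV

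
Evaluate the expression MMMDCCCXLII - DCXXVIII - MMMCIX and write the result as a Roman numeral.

MMMDCCCXLII = 3842, DCXXVIII = 628, MMMCIX = 3109
3842 - 628 = 3214
3214 - 3109 = 105

CV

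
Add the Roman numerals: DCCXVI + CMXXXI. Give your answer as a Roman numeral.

DCCXVI = 716
CMXXXI = 931
716 + 931 = 1647

MDCXLVII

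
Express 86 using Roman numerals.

Convert 86 to Roman numerals:
  86 contains 1×50 (L)
  36 contains 3×10 (XXX)
  6 contains 1×5 (V)
  1 contains 1×1 (I)

LXXXVI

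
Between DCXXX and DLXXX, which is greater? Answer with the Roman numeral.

DCXXX = 630
DLXXX = 580
630 is larger

DCXXX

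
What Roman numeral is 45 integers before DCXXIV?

DCXXIV = 624
624 - 45 = 579

DLXXIX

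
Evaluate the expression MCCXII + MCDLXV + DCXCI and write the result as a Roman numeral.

MCCXII = 1212, MCDLXV = 1465, DCXCI = 691
1212 + 1465 = 2677
2677 + 691 = 3368

MMMCCCLXVIII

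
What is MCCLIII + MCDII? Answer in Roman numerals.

MCCLIII = 1253
MCDII = 1402
1253 + 1402 = 2655

MMDCLV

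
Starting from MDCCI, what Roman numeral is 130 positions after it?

MDCCI = 1701
1701 + 130 = 1831

MDCCCXXXI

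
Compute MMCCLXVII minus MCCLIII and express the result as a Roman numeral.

MMCCLXVII = 2267
MCCLIII = 1253
2267 - 1253 = 1014

MXIV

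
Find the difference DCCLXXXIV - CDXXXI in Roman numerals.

DCCLXXXIV = 784
CDXXXI = 431
784 - 431 = 353

CCCLIII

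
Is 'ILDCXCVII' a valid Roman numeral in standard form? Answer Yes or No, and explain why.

'ILDCXCVII': Invalid subtractive combination: IL

No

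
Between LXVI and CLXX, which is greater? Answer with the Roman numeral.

LXVI = 66
CLXX = 170
170 is larger

CLXX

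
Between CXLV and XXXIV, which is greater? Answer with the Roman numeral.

CXLV = 145
XXXIV = 34
145 is larger

CXLV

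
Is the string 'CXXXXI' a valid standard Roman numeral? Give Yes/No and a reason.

'CXXXXI': More than 3 consecutive X's

No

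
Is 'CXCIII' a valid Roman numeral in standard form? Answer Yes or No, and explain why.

'CXCIII': Check the rules: uses only the symbols I, V, X, L, C, D, M; no symbol is repeated more than three times in a row; V, L and D each appear at most once; the only place a smaller symbol precedes a larger one is the allowed subtractive pair XC, the symbol right after such a pair (if any) is smaller than the pair's first symbol, and otherwise the values never increase from left to right. Value: C (100) + XC (90) + I (1) + I (1) + I (1) = 193. So it is a valid standard Roman numeral.

Yes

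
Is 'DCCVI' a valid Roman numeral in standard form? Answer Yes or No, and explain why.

'DCCVI': Check the rules: uses only the symbols I, V, X, L, C, D, M; no symbol is repeated more than three times in a row; V, L and D each appear at most once; no smaller symbol precedes a larger one (values never increase from left to right). Value: D (500) + C (100) + C (100) + V (5) + I (1) = 706. So it is a valid standard Roman numeral.

Yes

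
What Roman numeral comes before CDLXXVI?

CDLXXVI = 476; previous is 475

CDLXXV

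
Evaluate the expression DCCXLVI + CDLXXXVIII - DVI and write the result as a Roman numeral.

DCCXLVI = 746, CDLXXXVIII = 488, DVI = 506
746 + 488 = 1234
1234 - 506 = 728

DCCXXVIII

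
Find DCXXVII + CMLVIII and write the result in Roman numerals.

DCXXVII = 627
CMLVIII = 958
627 + 958 = 1585

MDLXXXV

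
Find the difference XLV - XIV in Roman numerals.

XLV = 45
XIV = 14
45 - 14 = 31

XXXI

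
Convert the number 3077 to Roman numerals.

Convert 3077 to Roman numerals:
  3077 contains 3×1000 (MMM)
  77 contains 1×50 (L)
  27 contains 2×10 (XX)
  7 contains 1×5 (V)
  2 contains 2×1 (II)

MMMLXXVII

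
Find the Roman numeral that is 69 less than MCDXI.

MCDXI = 1411
1411 - 69 = 1342

MCCCXLII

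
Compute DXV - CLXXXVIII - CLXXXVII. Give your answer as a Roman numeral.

DXV = 515, CLXXXVIII = 188, CLXXXVII = 187
515 - 188 = 327
327 - 187 = 140

CXL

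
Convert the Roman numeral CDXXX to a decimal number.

CDXXX: CD=400, X=10, X=10, X=10
400 + 10 + 10 + 10 = 430

430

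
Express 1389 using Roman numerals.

Convert 1389 to Roman numerals:
  1389 contains 1×1000 (M)
  389 contains 3×100 (CCC)
  89 contains 1×50 (L)
  39 contains 3×10 (XXX)
  9 contains 1×9 (IX)

MCCCLXXXIX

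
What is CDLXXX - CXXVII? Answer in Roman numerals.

CDLXXX = 480
CXXVII = 127
480 - 127 = 353

CCCLIII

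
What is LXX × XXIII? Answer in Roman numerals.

LXX = 70
XXIII = 23
70 × 23 = 1610

MDCX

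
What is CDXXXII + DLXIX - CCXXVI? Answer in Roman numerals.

CDXXXII = 432, DLXIX = 569, CCXXVI = 226
432 + 569 = 1001
1001 - 226 = 775

DCCLXXV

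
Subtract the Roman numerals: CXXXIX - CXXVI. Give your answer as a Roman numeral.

CXXXIX = 139
CXXVI = 126
139 - 126 = 13

XIII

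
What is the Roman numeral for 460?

Convert 460 to Roman numerals:
  460 contains 1×400 (CD)
  60 contains 1×50 (L)
  10 contains 1×10 (X)

CDLX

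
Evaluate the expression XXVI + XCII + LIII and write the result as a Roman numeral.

XXVI = 26, XCII = 92, LIII = 53
26 + 92 = 118
118 + 53 = 171

CLXXI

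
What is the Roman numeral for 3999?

Convert 3999 to Roman numerals:
  3999 contains 3×1000 (MMM)
  999 contains 1×900 (CM)
  99 contains 1×90 (XC)
  9 contains 1×9 (IX)

MMMCMXCIX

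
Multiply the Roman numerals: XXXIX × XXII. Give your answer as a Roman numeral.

XXXIX = 39
XXII = 22
39 × 22 = 858

DCCCLVIII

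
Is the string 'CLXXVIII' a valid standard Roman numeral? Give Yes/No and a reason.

'CLXXVIII': Check the rules: uses only the symbols I, V, X, L, C, D, M; no symbol is repeated more than three times in a row; V, L and D each appear at most once; no smaller symbol precedes a larger one (values never increase from left to right). Value: C (100) + L (50) + X (10) + X (10) + V (5) + I (1) + I (1) + I (1) = 178. So it is a valid standard Roman numeral.

Yes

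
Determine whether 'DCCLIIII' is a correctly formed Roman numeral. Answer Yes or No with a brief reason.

'DCCLIIII': More than 3 consecutive I's

No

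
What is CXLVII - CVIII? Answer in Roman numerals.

CXLVII = 147
CVIII = 108
147 - 108 = 39

XXXIX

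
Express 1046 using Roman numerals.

Convert 1046 to Roman numerals:
  1046 contains 1×1000 (M)
  46 contains 1×40 (XL)
  6 contains 1×5 (V)
  1 contains 1×1 (I)

MXLVI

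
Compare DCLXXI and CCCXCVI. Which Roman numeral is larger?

DCLXXI = 671
CCCXCVI = 396
671 is larger

DCLXXI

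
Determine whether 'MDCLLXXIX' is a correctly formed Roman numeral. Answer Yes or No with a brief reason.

'MDCLLXXIX': L should not appear more than once

No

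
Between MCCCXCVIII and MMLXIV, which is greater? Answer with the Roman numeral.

MCCCXCVIII = 1398
MMLXIV = 2064
2064 is larger

MMLXIV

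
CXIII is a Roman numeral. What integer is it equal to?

CXIII: C=100, X=10, I=1, I=1, I=1
100 + 10 + 1 + 1 + 1 = 113

113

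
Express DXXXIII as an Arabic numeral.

DXXXIII: D=500, X=10, X=10, X=10, I=1, I=1, I=1
500 + 10 + 10 + 10 + 1 + 1 + 1 = 533

533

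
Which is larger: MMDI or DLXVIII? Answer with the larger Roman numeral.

MMDI = 2501
DLXVIII = 568
2501 is larger

MMDI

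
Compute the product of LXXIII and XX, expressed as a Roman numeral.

LXXIII = 73
XX = 20
73 × 20 = 1460

MCDLX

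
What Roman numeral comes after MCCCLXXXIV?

MCCCLXXXIV = 1384, so the next integer is 1384 + 1 = 1385

MCCCLXXXV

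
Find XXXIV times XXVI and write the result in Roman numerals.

XXXIV = 34
XXVI = 26
34 × 26 = 884

DCCCLXXXIV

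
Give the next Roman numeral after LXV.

LXV = 65; next is 66

LXVI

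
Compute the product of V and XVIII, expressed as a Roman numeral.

V = 5
XVIII = 18
5 × 18 = 90

XC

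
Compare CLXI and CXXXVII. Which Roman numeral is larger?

CLXI = 161
CXXXVII = 137
161 is larger

CLXI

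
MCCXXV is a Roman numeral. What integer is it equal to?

MCCXXV: M=1000, C=100, C=100, X=10, X=10, V=5
1000 + 100 + 100 + 10 + 10 + 5 = 1225

1225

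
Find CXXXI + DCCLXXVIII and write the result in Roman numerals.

CXXXI = 131
DCCLXXVIII = 778
131 + 778 = 909

CMIX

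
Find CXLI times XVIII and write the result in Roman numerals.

CXLI = 141
XVIII = 18
141 × 18 = 2538

MMDXXXVIII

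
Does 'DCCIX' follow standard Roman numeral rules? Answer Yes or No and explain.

'DCCIX': Check the rules: uses only the symbols I, V, X, L, C, D, M; no symbol is repeated more than three times in a row; V, L and D each appear at most once; the only place a smaller symbol precedes a larger one is the allowed subtractive pair IX, the symbol right after such a pair (if any) is smaller than the pair's first symbol, and otherwise the values never increase from left to right. Value: D (500) + C (100) + C (100) + IX (9) = 709. So it is a valid standard Roman numeral.

Yes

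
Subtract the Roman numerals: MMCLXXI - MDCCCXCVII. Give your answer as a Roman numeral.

MMCLXXI = 2171
MDCCCXCVII = 1897
2171 - 1897 = 274

CCLXXIV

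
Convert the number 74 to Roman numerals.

Convert 74 to Roman numerals:
  74 contains 1×50 (L)
  24 contains 2×10 (XX)
  4 contains 1×4 (IV)

LXXIV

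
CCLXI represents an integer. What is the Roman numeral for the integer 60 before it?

CCLXI = 261
261 - 60 = 201

CCI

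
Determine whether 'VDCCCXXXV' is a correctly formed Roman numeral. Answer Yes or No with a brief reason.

'VDCCCXXXV': V should not appear more than once

No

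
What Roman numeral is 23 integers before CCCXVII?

CCCXVII = 317
317 - 23 = 294

CCXCIV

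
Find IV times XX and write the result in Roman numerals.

IV = 4
XX = 20
4 × 20 = 80

LXXX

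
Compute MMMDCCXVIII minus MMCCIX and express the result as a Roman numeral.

MMMDCCXVIII = 3718
MMCCIX = 2209
3718 - 2209 = 1509

MDIX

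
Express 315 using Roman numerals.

Convert 315 to Roman numerals:
  315 contains 3×100 (CCC)
  15 contains 1×10 (X)
  5 contains 1×5 (V)

CCCXV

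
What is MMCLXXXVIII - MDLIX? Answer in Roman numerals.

MMCLXXXVIII = 2188
MDLIX = 1559
2188 - 1559 = 629

DCXXIX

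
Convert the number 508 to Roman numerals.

Convert 508 to Roman numerals:
  508 contains 1×500 (D)
  8 contains 1×5 (V)
  3 contains 3×1 (III)

DVIII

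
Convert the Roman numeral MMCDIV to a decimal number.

MMCDIV: M=1000, M=1000, CD=400, IV=4
1000 + 1000 + 400 + 4 = 2404

2404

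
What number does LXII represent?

LXII: L=50, X=10, I=1, I=1
50 + 10 + 1 + 1 = 62

62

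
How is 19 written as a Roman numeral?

Convert 19 to Roman numerals:
  19 contains 1×10 (X)
  9 contains 1×9 (IX)

XIX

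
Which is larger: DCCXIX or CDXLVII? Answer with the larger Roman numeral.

DCCXIX = 719
CDXLVII = 447
719 is larger

DCCXIX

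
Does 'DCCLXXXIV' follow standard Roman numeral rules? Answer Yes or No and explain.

'DCCLXXXIV': Check the rules: uses only the symbols I, V, X, L, C, D, M; no symbol is repeated more than three times in a row; V, L and D each appear at most once; the only place a smaller symbol precedes a larger one is the allowed subtractive pair IV, the symbol right after such a pair (if any) is smaller than the pair's first symbol, and otherwise the values never increase from left to right. Value: D (500) + C (100) + C (100) + L (50) + X (10) + X (10) + X (10) + IV (4) = 784. So it is a valid standard Roman numeral.

Yes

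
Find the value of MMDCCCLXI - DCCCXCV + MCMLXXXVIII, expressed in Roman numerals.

MMDCCCLXI = 2861, DCCCXCV = 895, MCMLXXXVIII = 1988
2861 - 895 = 1966
1966 + 1988 = 3954

MMMCMLIV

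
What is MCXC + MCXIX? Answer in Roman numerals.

MCXC = 1190
MCXIX = 1119
1190 + 1119 = 2309

MMCCCIX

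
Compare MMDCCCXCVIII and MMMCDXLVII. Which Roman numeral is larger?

MMDCCCXCVIII = 2898
MMMCDXLVII = 3447
3447 is larger

MMMCDXLVII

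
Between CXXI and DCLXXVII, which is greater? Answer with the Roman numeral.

CXXI = 121
DCLXXVII = 677
677 is larger

DCLXXVII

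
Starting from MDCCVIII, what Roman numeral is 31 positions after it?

MDCCVIII = 1708
1708 + 31 = 1739

MDCCXXXIX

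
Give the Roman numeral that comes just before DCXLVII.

DCXLVII = 647; previous is 646

DCXLVI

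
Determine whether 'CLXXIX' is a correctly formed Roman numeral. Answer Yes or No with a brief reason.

'CLXXIX': Check the rules: uses only the symbols I, V, X, L, C, D, M; no symbol is repeated more than three times in a row; V, L and D each appear at most once; the only place a smaller symbol precedes a larger one is the allowed subtractive pair IX, the symbol right after such a pair (if any) is smaller than the pair's first symbol, and otherwise the values never increase from left to right. Value: C (100) + L (50) + X (10) + X (10) + IX (9) = 179. So it is a valid standard Roman numeral.

Yes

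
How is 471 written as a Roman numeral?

Convert 471 to Roman numerals:
  471 contains 1×400 (CD)
  71 contains 1×50 (L)
  21 contains 2×10 (XX)
  1 contains 1×1 (I)

CDLXXI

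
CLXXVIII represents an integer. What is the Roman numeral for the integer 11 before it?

CLXXVIII = 178
178 - 11 = 167

CLXVII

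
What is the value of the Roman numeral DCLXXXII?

DCLXXXII: D=500, C=100, L=50, X=10, X=10, X=10, I=1, I=1
500 + 100 + 50 + 10 + 10 + 10 + 1 + 1 = 682

682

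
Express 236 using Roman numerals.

Convert 236 to Roman numerals:
  236 contains 2×100 (CC)
  36 contains 3×10 (XXX)
  6 contains 1×5 (V)
  1 contains 1×1 (I)

CCXXXVI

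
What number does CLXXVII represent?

CLXXVII: C=100, L=50, X=10, X=10, V=5, I=1, I=1
100 + 50 + 10 + 10 + 5 + 1 + 1 = 177

177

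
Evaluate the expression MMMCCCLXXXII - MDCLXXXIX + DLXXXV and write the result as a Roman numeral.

MMMCCCLXXXII = 3382, MDCLXXXIX = 1689, DLXXXV = 585
3382 - 1689 = 1693
1693 + 585 = 2278

MMCCLXXVIII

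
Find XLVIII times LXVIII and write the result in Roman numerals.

XLVIII = 48
LXVIII = 68
48 × 68 = 3264

MMMCCLXIV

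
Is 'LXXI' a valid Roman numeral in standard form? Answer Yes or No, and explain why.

'LXXI': Check the rules: uses only the symbols I, V, X, L, C, D, M; no symbol is repeated more than three times in a row; V, L and D each appear at most once; no smaller symbol precedes a larger one (values never increase from left to right). Value: L (50) + X (10) + X (10) + I (1) = 71. So it is a valid standard Roman numeral.

Yes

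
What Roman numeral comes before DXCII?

DXCII = 592; previous is 591

DXCI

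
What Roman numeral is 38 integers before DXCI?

DXCI = 591
591 - 38 = 553

DLIII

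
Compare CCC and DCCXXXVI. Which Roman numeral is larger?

CCC = 300
DCCXXXVI = 736
736 is larger

DCCXXXVI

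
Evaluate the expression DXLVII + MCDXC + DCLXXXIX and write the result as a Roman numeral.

DXLVII = 547, MCDXC = 1490, DCLXXXIX = 689
547 + 1490 = 2037
2037 + 689 = 2726

MMDCCXXVI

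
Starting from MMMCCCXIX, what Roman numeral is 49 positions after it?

MMMCCCXIX = 3319
3319 + 49 = 3368

MMMCCCLXVIII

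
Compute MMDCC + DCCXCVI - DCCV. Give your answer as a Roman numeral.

MMDCC = 2700, DCCXCVI = 796, DCCV = 705
2700 + 796 = 3496
3496 - 705 = 2791

MMDCCXCI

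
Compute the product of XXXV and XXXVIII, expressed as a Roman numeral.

XXXV = 35
XXXVIII = 38
35 × 38 = 1330

MCCCXXX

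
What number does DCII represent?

DCII: D=500, C=100, I=1, I=1
500 + 100 + 1 + 1 = 602

602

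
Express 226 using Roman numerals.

Convert 226 to Roman numerals:
  226 contains 2×100 (CC)
  26 contains 2×10 (XX)
  6 contains 1×5 (V)
  1 contains 1×1 (I)

CCXXVI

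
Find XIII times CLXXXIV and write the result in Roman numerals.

XIII = 13
CLXXXIV = 184
13 × 184 = 2392

MMCCCXCII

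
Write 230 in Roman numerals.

Convert 230 to Roman numerals:
  230 contains 2×100 (CC)
  30 contains 3×10 (XXX)

CCXXX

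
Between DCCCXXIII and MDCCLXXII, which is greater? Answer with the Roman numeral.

DCCCXXIII = 823
MDCCLXXII = 1772
1772 is larger

MDCCLXXII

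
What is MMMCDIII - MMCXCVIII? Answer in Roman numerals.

MMMCDIII = 3403
MMCXCVIII = 2198
3403 - 2198 = 1205

MCCV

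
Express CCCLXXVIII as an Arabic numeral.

CCCLXXVIII: C=100, C=100, C=100, L=50, X=10, X=10, V=5, I=1, I=1, I=1
100 + 100 + 100 + 50 + 10 + 10 + 5 + 1 + 1 + 1 = 378

378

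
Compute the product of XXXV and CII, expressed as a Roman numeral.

XXXV = 35
CII = 102
35 × 102 = 3570

MMMDLXX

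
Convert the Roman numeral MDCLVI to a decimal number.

MDCLVI: M=1000, D=500, C=100, L=50, V=5, I=1
1000 + 500 + 100 + 50 + 5 + 1 = 1656

1656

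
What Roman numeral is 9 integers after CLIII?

CLIII = 153
153 + 9 = 162

CLXII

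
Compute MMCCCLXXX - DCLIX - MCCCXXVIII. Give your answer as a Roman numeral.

MMCCCLXXX = 2380, DCLIX = 659, MCCCXXVIII = 1328
2380 - 659 = 1721
1721 - 1328 = 393

CCCXCIII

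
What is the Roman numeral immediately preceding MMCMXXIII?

MMCMXXIII = 2923, so the previous integer is 2923 - 1 = 2922

MMCMXXII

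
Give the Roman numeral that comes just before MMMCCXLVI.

MMMCCXLVI = 3246; previous is 3245

MMMCCXLV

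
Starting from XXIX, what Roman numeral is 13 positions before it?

XXIX = 29
29 - 13 = 16

XVI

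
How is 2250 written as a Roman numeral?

Convert 2250 to Roman numerals:
  2250 contains 2×1000 (MM)
  250 contains 2×100 (CC)
  50 contains 1×50 (L)

MMCCL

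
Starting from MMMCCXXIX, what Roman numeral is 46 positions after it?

MMMCCXXIX = 3229
3229 + 46 = 3275

MMMCCLXXV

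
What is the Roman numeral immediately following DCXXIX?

DCXXIX = 629; next is 630

DCXXX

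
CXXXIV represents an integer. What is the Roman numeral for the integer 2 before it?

CXXXIV = 134
134 - 2 = 132

CXXXII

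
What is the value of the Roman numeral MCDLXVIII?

MCDLXVIII: M=1000, CD=400, L=50, X=10, V=5, I=1, I=1, I=1
1000 + 400 + 50 + 10 + 5 + 1 + 1 + 1 = 1468

1468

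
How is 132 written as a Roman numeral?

Convert 132 to Roman numerals:
  132 contains 1×100 (C)
  32 contains 3×10 (XXX)
  2 contains 2×1 (II)

CXXXII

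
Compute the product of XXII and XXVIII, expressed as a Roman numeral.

XXII = 22
XXVIII = 28
22 × 28 = 616

DCXVI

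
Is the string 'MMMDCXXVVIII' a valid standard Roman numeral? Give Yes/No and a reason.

'MMMDCXXVVIII': V should not appear more than once

No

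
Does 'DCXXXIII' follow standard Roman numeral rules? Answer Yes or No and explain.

'DCXXXIII': Check the rules: uses only the symbols I, V, X, L, C, D, M; no symbol is repeated more than three times in a row; V, L and D each appear at most once; no smaller symbol precedes a larger one (values never increase from left to right). Value: D (500) + C (100) + X (10) + X (10) + X (10) + I (1) + I (1) + I (1) = 633. So it is a valid standard Roman numeral.

Yes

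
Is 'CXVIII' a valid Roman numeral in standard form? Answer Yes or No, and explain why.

'CXVIII': Check the rules: uses only the symbols I, V, X, L, C, D, M; no symbol is repeated more than three times in a row; V, L and D each appear at most once; no smaller symbol precedes a larger one (values never increase from left to right). Value: C (100) + X (10) + V (5) + I (1) + I (1) + I (1) = 118. So it is a valid standard Roman numeral.

Yes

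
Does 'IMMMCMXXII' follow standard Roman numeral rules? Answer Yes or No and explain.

'IMMMCMXXII': Invalid subtractive combination: IM

No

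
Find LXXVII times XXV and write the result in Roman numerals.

LXXVII = 77
XXV = 25
77 × 25 = 1925

MCMXXV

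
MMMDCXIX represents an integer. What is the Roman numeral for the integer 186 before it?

MMMDCXIX = 3619
3619 - 186 = 3433

MMMCDXXXIII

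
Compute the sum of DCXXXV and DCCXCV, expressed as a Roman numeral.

DCXXXV = 635
DCCXCV = 795
635 + 795 = 1430

MCDXXX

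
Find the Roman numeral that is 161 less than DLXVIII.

DLXVIII = 568
568 - 161 = 407

CDVII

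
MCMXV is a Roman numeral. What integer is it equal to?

MCMXV: M=1000, CM=900, X=10, V=5
1000 + 900 + 10 + 5 = 1915

1915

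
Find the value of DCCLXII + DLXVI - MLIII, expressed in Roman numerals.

DCCLXII = 762, DLXVI = 566, MLIII = 1053
762 + 566 = 1328
1328 - 1053 = 275

CCLXXV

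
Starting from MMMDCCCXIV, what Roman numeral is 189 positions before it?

MMMDCCCXIV = 3814
3814 - 189 = 3625

MMMDCXXV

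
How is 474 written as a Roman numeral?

Convert 474 to Roman numerals:
  474 contains 1×400 (CD)
  74 contains 1×50 (L)
  24 contains 2×10 (XX)
  4 contains 1×4 (IV)

CDLXXIV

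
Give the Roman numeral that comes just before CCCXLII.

CCCXLII = 342, so the previous integer is 342 - 1 = 341

CCCXLI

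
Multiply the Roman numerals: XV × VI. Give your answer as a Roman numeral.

XV = 15
VI = 6
15 × 6 = 90

XC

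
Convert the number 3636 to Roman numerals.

Convert 3636 to Roman numerals:
  3636 contains 3×1000 (MMM)
  636 contains 1×500 (D)
  136 contains 1×100 (C)
  36 contains 3×10 (XXX)
  6 contains 1×5 (V)
  1 contains 1×1 (I)

MMMDCXXXVI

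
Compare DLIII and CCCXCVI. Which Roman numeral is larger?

DLIII = 553
CCCXCVI = 396
553 is larger

DLIII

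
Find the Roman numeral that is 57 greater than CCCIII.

CCCIII = 303
303 + 57 = 360

CCCLX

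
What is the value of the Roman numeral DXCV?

DXCV: D=500, XC=90, V=5
500 + 90 + 5 = 595

595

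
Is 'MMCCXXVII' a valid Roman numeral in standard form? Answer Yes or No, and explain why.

'MMCCXXVII': Check the rules: uses only the symbols I, V, X, L, C, D, M; no symbol is repeated more than three times in a row; V, L and D each appear at most once; no smaller symbol precedes a larger one (values never increase from left to right). Value: M (1000) + M (1000) + C (100) + C (100) + X (10) + X (10) + V (5) + I (1) + I (1) = 2227. So it is a valid standard Roman numeral.

Yes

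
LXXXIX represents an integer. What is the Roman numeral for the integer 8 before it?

LXXXIX = 89
89 - 8 = 81

LXXXI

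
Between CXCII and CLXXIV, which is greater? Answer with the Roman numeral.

CXCII = 192
CLXXIV = 174
192 is larger

CXCII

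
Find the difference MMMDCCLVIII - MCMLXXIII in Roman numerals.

MMMDCCLVIII = 3758
MCMLXXIII = 1973
3758 - 1973 = 1785

MDCCLXXXV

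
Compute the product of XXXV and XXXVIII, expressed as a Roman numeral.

XXXV = 35
XXXVIII = 38
35 × 38 = 1330

MCCCXXX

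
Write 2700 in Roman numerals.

Convert 2700 to Roman numerals:
  2700 contains 2×1000 (MM)
  700 contains 1×500 (D)
  200 contains 2×100 (CC)

MMDCC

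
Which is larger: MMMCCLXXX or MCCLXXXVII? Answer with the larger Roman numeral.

MMMCCLXXX = 3280
MCCLXXXVII = 1287
3280 is larger

MMMCCLXXX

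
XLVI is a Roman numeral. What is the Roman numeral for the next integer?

XLVI = 46, so the next integer is 46 + 1 = 47

XLVII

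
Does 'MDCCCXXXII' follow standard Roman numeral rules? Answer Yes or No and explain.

'MDCCCXXXII': Check the rules: uses only the symbols I, V, X, L, C, D, M; no symbol is repeated more than three times in a row; V, L and D each appear at most once; no smaller symbol precedes a larger one (values never increase from left to right). Value: M (1000) + D (500) + C (100) + C (100) + C (100) + X (10) + X (10) + X (10) + I (1) + I (1) = 1832. So it is a valid standard Roman numeral.

Yes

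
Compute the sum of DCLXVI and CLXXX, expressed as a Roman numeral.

DCLXVI = 666
CLXXX = 180
666 + 180 = 846

DCCCXLVI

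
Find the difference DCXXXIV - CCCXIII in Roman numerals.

DCXXXIV = 634
CCCXIII = 313
634 - 313 = 321

CCCXXI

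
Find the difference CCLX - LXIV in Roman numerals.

CCLX = 260
LXIV = 64
260 - 64 = 196

CXCVI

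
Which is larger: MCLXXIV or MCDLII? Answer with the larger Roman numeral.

MCLXXIV = 1174
MCDLII = 1452
1452 is larger

MCDLII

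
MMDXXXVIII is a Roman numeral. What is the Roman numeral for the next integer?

MMDXXXVIII = 2538, so the next integer is 2538 + 1 = 2539

MMDXXXIX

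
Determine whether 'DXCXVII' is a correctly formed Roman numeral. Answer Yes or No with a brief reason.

'DXCXVII': X cannot come right after the subtractive pair XC: once X is subtracted in XC, the next symbol must be smaller than X

No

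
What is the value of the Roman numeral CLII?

CLII: C=100, L=50, I=1, I=1
100 + 50 + 1 + 1 = 152

152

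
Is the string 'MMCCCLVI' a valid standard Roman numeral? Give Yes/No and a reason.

'MMCCCLVI': Check the rules: uses only the symbols I, V, X, L, C, D, M; no symbol is repeated more than three times in a row; V, L and D each appear at most once; no smaller symbol precedes a larger one (values never increase from left to right). Value: M (1000) + M (1000) + C (100) + C (100) + C (100) + L (50) + V (5) + I (1) = 2356. So it is a valid standard Roman numeral.

Yes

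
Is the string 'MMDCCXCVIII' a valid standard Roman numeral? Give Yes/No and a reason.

'MMDCCXCVIII': Check the rules: uses only the symbols I, V, X, L, C, D, M; no symbol is repeated more than three times in a row; V, L and D each appear at most once; the only place a smaller symbol precedes a larger one is the allowed subtractive pair XC, the symbol right after such a pair (if any) is smaller than the pair's first symbol, and otherwise the values never increase from left to right. Value: M (1000) + M (1000) + D (500) + C (100) + C (100) + XC (90) + V (5) + I (1) + I (1) + I (1) = 2798. So it is a valid standard Roman numeral.

Yes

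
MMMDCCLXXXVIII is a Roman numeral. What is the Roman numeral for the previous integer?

MMMDCCLXXXVIII = 3788; previous is 3787

MMMDCCLXXXVII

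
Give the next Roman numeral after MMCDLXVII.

MMCDLXVII = 2467, so the next integer is 2467 + 1 = 2468

MMCDLXVIII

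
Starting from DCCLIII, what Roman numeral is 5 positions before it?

DCCLIII = 753
753 - 5 = 748

DCCXLVIII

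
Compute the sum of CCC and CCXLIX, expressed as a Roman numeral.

CCC = 300
CCXLIX = 249
300 + 249 = 549

DXLIX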